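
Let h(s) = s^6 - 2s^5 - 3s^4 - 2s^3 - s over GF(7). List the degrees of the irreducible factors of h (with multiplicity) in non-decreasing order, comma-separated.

Linear factors from roots: (s), (s - 1), (s + 3), (s + 2).
Complete factorization: h(s) = (s)·(s + 2)·(s + 3)·(s - 1)·(s^2 + s - 1).
Factor degrees with multiplicity: 1 + 1 + 1 + 1 + 2 = 6.

1, 1, 1, 1, 2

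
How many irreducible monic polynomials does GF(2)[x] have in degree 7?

By the necklace-counting formula, N_2(7) = (1/7) Σ_{d|7} μ(7/d)·2^d.
Divisors of 7: 1, 7; μ(7/d) for each: -1, 1.
Σ = − 2^1 + 2^7 = 126.
N = 126/7 = 18.

18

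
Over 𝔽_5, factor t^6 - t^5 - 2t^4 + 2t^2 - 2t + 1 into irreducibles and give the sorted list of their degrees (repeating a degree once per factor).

Write g(t) = t^6 - t^5 - 2t^4 + 2t^2 - 2t + 1.
Roots in 𝔽_5: g(0) = 1; g(1) = 4; g(2) = 0 → root; g(3) = 2; g(4) = 0 → root.
Linear factors from roots: (t - 2), (t + 1).
Complete factorization: g(t) = (t + 1)·(t - 2)·(t^4 + 2).
Factor degrees with multiplicity: 1 + 1 + 4 = 6.

1, 1, 4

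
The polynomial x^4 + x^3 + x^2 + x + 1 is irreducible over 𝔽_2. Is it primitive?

Write f(x) = x^4 + x^3 + x^2 + x + 1.
|GF(2^4)^×| = 2^4 − 1 = 15. Prime factorization: 15 = 3·5.
f is primitive ⇔ x has order 15 in GF(2)[x]/(f), i.e. x^(15/q) ≠ 1 for each prime q | 15.
x^(5) mod f = 1
x^(3) mod f = x^3.
Since x^(5) = 1, the order of x divides 5 < 15; not primitive.

No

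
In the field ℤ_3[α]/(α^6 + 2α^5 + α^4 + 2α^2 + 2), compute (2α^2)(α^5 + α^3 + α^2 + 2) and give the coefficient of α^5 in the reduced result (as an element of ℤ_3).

Multiply in ℤ_3[α]: (2α^2)·(α^5 + α^3 + α^2 + 2) = 2α^7 + 2α^5 + 2α^4 + α^2.
Reduce using α^6 ≡ α^5 + 2α^4 + α^2 + 1 (mod α^6 + 2α^5 + α^4 + 2α^2 + 2).
Reduced: 2α^5 + 2α^3 + 2α + 2.

2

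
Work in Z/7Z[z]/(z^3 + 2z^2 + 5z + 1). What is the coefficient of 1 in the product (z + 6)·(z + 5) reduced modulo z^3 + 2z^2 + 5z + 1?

2

Multiply in Z/7Z[z]: (z + 6)·(z + 5) = z^2 + 4z + 2.
Reduced: z^2 + 4z + 2.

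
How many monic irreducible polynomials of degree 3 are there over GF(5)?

By the necklace-counting formula, N_5(3) = (1/3) Σ_{d|3} μ(3/d)·5^d.
Divisors of 3: 1, 3; μ(3/d) for each: -1, 1.
Σ = − 5^1 + 5^3 = 120.
N = 120/3 = 40.

40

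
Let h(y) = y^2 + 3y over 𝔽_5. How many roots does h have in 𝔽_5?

Evaluate at each of the 5 elements of 𝔽_5:
h(0) = 0 → root; h(1) = 4; h(2) = 0 → root; h(3) = 3; h(4) = 3.
Roots: {0, 2}.

2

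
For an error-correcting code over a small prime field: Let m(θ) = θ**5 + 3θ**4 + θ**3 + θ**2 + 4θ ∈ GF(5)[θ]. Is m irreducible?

No

Check for roots in GF(5): m(0) = 0 → root; m(1) = 0 → root; m(2) = 0 → root; m(3) = 4; m(4) = 3.
m(0) = 0, so (θ) divides m(θ); m is reducible.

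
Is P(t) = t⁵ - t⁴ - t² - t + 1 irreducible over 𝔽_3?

Yes

Check for roots in 𝔽_3: P(0) = 1; P(1) = 2; P(2) = 2.
No roots, so no linear factors.
Monic irreducibles of degree 2 over GF(3): t² + 1, t² + t - 1, t² - t - 1.
None of them divide P (all give nonzero remainder).
No irreducible factor of degree ≤ 2 exists, so P is irreducible over GF(3).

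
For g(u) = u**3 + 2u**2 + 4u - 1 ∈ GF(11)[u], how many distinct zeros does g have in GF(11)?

1

Evaluate at each of the 11 elements of GF(11):
g(0) = 10; g(1) = 6; g(2) = 1; g(3) = 1; g(4) = 1; g(5) = 7; g(6) = 3; g(7) = 6; g(8) = 0 → root; g(9) = 2; g(10) = 7.
Roots: {8}.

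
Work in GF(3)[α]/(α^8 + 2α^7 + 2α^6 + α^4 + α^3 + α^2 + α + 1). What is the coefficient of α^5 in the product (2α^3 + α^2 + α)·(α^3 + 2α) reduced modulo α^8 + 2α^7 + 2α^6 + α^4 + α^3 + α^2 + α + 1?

Multiply in GF(3)[α]: (2α^3 + α^2 + α)·(α^3 + 2α) = 2α^6 + α^5 + 2α^4 + 2α^3 + 2α^2.
Reduced: 2α^6 + α^5 + 2α^4 + 2α^3 + 2α^2.

1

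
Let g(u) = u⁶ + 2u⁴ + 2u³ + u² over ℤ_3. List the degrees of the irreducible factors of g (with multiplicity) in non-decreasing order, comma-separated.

1, 1, 1, 3

Roots in ℤ_3: g(0) = 0 → root; g(1) = 0 → root; g(2) = 2.
Linear factors from roots: (u), (u + 2).
Complete factorization: g(u) = (u + 2)·(u)^2·(u³ + u² + 2).
Factor degrees with multiplicity: 1 + 1 + 1 + 3 = 6.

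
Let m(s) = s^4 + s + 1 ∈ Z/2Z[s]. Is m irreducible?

Yes

Check for roots in Z/2Z: m(0) = 1; m(1) = 1.
No roots, so no linear factors.
Monic irreducibles of degree 2 over GF(2): s^2 + s + 1.
None of them divide m (all give nonzero remainder).
No irreducible factor of degree ≤ 2 exists, so m is irreducible over GF(2).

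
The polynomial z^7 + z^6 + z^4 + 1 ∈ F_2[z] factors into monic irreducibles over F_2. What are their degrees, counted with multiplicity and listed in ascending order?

1, 2, 4

Write f(z) = z^7 + z^6 + z^4 + 1.
Roots in F_2: f(0) = 1; f(1) = 0 → root.
Linear factors from roots: (z + 1).
Complete factorization: f(z) = (z + 1)·(z^2 + z + 1)·(z^4 + z^3 + 1).
Factor degrees with multiplicity: 1 + 2 + 4 = 7.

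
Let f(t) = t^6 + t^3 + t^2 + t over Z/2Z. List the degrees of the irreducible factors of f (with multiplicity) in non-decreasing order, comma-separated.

1, 1, 1, 3

Roots in Z/2Z: f(0) = 0 → root; f(1) = 0 → root.
Linear factors from roots: (t), (t + 1).
Complete factorization: f(t) = (t)·(t + 1)^2·(t^3 + t + 1).
Factor degrees with multiplicity: 1 + 1 + 1 + 3 = 6.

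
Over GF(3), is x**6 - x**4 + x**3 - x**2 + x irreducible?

Write m(x) = x**6 - x**4 + x**3 - x**2 + x.
Check for roots in GF(3): m(0) = 0 → root; m(1) = 1; m(2) = 0 → root.
m(0) = 0, so (x) divides m(x); m is reducible.

No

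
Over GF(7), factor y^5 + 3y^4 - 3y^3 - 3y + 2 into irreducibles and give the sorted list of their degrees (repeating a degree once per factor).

1, 2, 2

Write f(y) = y^5 + 3y^4 - 3y^3 - 3y + 2.
Linear factors from roots: (y - 1).
Complete factorization: f(y) = (y - 1)·(y^2 + 2)·(y^2 - 3y - 1).
Factor degrees with multiplicity: 1 + 2 + 2 = 5.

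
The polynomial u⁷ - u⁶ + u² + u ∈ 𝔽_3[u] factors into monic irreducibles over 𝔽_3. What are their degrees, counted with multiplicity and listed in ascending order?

1, 2, 2, 2

Write h(u) = u⁷ - u⁶ + u² + u.
Roots in 𝔽_3: h(0) = 0 → root; h(1) = 2; h(2) = 1.
Linear factors from roots: (u).
Complete factorization: h(u) = (u)·(u² + 1)·(u² + u - 1)^2.
Factor degrees with multiplicity: 1 + 2 + 2 + 2 = 7.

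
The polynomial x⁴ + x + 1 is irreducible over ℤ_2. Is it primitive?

Write f(x) = x⁴ + x + 1.
|GF(2^4)^×| = 2^4 − 1 = 15. Prime factorization: 15 = 3·5.
f is primitive ⇔ x has order 15 in GF(2)[x]/(f), i.e. x^(15/q) ≠ 1 for each prime q | 15.
x^(5) mod f = x² + x.
x^(3) mod f = x³.
None equal 1, so x has full order 15; f is primitive.

Yes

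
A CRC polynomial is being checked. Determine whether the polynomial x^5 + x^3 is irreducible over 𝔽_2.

No

Write f(x) = x^5 + x^3.
Check for roots in 𝔽_2: f(0) = 0 → root; f(1) = 0 → root.
f(0) = 0, so (x) divides f(x); f is reducible.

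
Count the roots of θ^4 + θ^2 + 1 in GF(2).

Write h(θ) = θ^4 + θ^2 + 1.
Evaluate at each of the 2 elements of GF(2):
h(0) = 1; h(1) = 1.
No element is a root.

0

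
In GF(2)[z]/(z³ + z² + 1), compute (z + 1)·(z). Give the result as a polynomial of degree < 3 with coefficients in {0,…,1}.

Multiply in GF(2)[z]: (z + 1)·(z) = z² + z.
Reduced: z² + z.

z^2 + z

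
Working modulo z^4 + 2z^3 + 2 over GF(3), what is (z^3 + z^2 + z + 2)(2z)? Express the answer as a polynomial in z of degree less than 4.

Multiply in GF(3)[z]: (z^3 + z^2 + z + 2)·(2z) = 2z^4 + 2z^3 + 2z^2 + z.
Reduce using z^4 ≡ z^3 + 1 (mod z^4 + 2z^3 + 2).
Reduced: z^3 + 2z^2 + z + 2.

z^3 + 2z^2 + z + 2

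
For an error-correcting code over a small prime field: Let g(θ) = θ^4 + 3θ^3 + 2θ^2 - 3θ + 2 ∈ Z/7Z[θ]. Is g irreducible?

Check for roots in Z/7Z: g(0) = 2; g(1) = 5; g(2) = 2; g(3) = 5; g(4) = 1; g(5) = 1; g(6) = 5.
No roots, so no linear factors.
Degree-2 irreducible divisors: test the 21 monic irreducibles of degree 2 over GF(7).
None of them divide g (all give nonzero remainder).
No irreducible factor of degree ≤ 2 exists, so g is irreducible over GF(7).

Yes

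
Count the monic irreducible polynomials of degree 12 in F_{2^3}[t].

5726600880

x^(8^12) − x is the product of all monic irreducibles of degree dividing 12; Möbius inversion gives N = (1/12) Σ μ(12/d)·8^d.
Divisors of 12: 1, 2, 3, 4, 6, 12; μ(12/d) for each: 0, 1, 0, -1, -1, 1.
Σ = 8^2 − 8^4 − 8^6 + 8^12 = 68719210560.
N = 68719210560/12 = 5726600880.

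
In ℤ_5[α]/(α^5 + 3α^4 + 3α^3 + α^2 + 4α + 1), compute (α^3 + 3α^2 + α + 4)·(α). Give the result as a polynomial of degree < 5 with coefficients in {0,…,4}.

Multiply in ℤ_5[α]: (α^3 + 3α^2 + α + 4)·(α) = α^4 + 3α^3 + α^2 + 4α.
Reduced: α^4 + 3α^3 + α^2 + 4α.

α^4 + 3α^3 + α^2 + 4α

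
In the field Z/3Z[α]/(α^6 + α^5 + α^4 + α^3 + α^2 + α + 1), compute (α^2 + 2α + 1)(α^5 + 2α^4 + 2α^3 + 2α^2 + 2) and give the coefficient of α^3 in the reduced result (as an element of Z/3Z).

2

Multiply in Z/3Z[α]: (α^2 + 2α + 1)·(α^5 + 2α^4 + 2α^3 + 2α^2 + 2) = α^7 + α^6 + α^5 + 2α^4 + α^2 + α + 2.
Reduce using α^6 ≡ 2α^5 + 2α^4 + 2α^3 + 2α^2 + 2α + 2 (mod α^6 + α^5 + α^4 + α^3 + α^2 + α + 1).
Reduced: α^4 + 2α^3 + 2.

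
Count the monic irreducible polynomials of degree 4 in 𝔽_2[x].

3

Gauss's count: N_{2}(4) = (1/4) Σ_{d|4} μ(4/d)·2^d.
Divisors of 4: 1, 2, 4; μ(4/d) for each: 0, -1, 1.
Σ = − 2^2 + 2^4 = 12.
N = 12/4 = 3.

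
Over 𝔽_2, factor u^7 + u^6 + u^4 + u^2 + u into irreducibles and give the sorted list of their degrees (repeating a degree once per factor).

1, 2, 2, 2

Write f(u) = u^7 + u^6 + u^4 + u^2 + u.
Roots in 𝔽_2: f(0) = 0 → root; f(1) = 1.
Linear factors from roots: (u).
Complete factorization: f(u) = (u)·(u^2 + u + 1)^3.
Factor degrees with multiplicity: 1 + 2 + 2 + 2 = 7.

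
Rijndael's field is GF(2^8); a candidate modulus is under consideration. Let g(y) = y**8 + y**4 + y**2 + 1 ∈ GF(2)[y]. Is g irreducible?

Check for roots in GF(2): g(0) = 1; g(1) = 0 → root.
g(1) = 0, so (y − 1) divides g(y); g is reducible.

No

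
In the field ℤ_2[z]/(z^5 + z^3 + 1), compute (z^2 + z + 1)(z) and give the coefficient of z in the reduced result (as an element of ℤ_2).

1

Multiply in ℤ_2[z]: (z^2 + z + 1)·(z) = z^3 + z^2 + z.
Reduced: z^3 + z^2 + z.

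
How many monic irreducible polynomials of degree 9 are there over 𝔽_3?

2184

x^(3^9) − x is the product of all monic irreducibles of degree dividing 9; Möbius inversion gives N = (1/9) Σ μ(9/d)·3^d.
Divisors of 9: 1, 3, 9; μ(9/d) for each: 0, -1, 1.
Σ = − 3^3 + 3^9 = 19656.
N = 19656/9 = 2184.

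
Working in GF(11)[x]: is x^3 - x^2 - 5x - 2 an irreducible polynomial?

Yes

Write P(x) = x^3 - x^2 - 5x - 2.
Check each element of GF(11) for a root: P(0)=9, P(1)=4, P(2)=3, P(3)=1, P(4)=4, P(5)=7, P(6)=5, P(7)=4, P(8)=10, P(9)=7, P(10)=1.
No roots. A degree-3 polynomial over a field with no linear factor is irreducible.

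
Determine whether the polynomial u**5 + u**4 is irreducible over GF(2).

Write g(u) = u**5 + u**4.
Check for roots in GF(2): g(0) = 0 → root; g(1) = 0 → root.
g(0) = 0, so (u) divides g(u); g is reducible.

No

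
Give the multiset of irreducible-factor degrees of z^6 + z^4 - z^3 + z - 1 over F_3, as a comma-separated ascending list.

Write h(z) = z^6 + z^4 - z^3 + z - 1.
Roots in F_3: h(0) = 2; h(1) = 1; h(2) = 1.
Complete factorization: h(z) = (z^6 + z^4 - z^3 + z - 1).
Factor degrees with multiplicity: 6 = 6.

6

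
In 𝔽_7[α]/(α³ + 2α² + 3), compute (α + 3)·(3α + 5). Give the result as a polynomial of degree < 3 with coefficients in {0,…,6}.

3α^2 + 1

Multiply in 𝔽_7[α]: (α + 3)·(3α + 5) = 3α² + 1.
Reduced: 3α² + 1.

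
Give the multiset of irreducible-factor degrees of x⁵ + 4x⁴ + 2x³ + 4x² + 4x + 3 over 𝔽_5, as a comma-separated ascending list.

Write h(x) = x⁵ + 4x⁴ + 2x³ + 4x² + 4x + 3.
Roots in 𝔽_5: h(0) = 3; h(1) = 3; h(2) = 4; h(3) = 2; h(4) = 4.
Complete factorization: h(x) = (x⁵ + 4x⁴ + 2x³ + 4x² + 4x + 3).
Factor degrees with multiplicity: 5 = 5.

5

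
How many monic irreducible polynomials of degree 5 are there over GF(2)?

6

x^(2^5) − x is the product of all monic irreducibles of degree dividing 5; Möbius inversion gives N = (1/5) Σ μ(5/d)·2^d.
Divisors of 5: 1, 5; μ(5/d) for each: -1, 1.
Σ = − 2^1 + 2^5 = 30.
N = 30/5 = 6.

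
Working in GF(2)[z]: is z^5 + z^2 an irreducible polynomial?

No

Write h(z) = z^5 + z^2.
Check for roots in GF(2): h(0) = 0 → root; h(1) = 0 → root.
h(0) = 0, so (z) divides h(z); h is reducible.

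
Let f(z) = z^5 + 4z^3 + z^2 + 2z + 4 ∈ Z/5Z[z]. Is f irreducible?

Check for roots in Z/5Z: f(0) = 4; f(1) = 2; f(2) = 1; f(3) = 0 → root; f(4) = 3.
f(3) = 0, so (z − 3) divides f(z); f is reducible.

No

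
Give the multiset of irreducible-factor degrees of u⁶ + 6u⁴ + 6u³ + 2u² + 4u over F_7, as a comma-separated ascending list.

1, 1, 1, 1, 2

Write f(u) = u⁶ + 6u⁴ + 6u³ + 2u² + 4u.
Linear factors from roots: (u), (u + 5), (u + 4), (u + 2).
Complete factorization: f(u) = (u)·(u + 2)·(u + 4)·(u + 5)·(u² + 3u + 5).
Factor degrees with multiplicity: 1 + 1 + 1 + 1 + 2 = 6.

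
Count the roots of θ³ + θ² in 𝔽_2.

Write f(θ) = θ³ + θ².
Evaluate at each of the 2 elements of 𝔽_2:
f(0) = 0 → root; f(1) = 0 → root.
Roots: {0, 1}.

2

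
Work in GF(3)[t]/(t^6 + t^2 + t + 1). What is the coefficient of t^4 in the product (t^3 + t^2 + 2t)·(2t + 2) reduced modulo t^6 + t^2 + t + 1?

2

Multiply in GF(3)[t]: (t^3 + t^2 + 2t)·(2t + 2) = 2t^4 + t^3 + t.
Reduced: 2t^4 + t^3 + t.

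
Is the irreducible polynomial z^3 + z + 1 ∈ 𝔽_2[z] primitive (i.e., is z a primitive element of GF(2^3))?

Write f(z) = z^3 + z + 1.
|GF(2^3)^×| = 2^3 − 1 = 7. Prime factorization: 7 = 7.
f is primitive ⇔ z has order 7 in GF(2)[z]/(f), i.e. z^(7/q) ≠ 1 for each prime q | 7.
z^(1) mod f = z.
None equal 1, so z has full order 7; f is primitive.

Yes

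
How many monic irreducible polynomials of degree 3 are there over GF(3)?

8

The number of monic irreducibles of degree 3 over GF(3) is (1/3)·Σ_{d∣3} μ(3/d) 3^d.
Divisors of 3: 1, 3; μ(3/d) for each: -1, 1.
Σ = − 3^1 + 3^3 = 24.
N = 24/3 = 8.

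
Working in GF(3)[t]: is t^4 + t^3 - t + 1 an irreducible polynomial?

Write P(t) = t^4 + t^3 - t + 1.
Check for roots in GF(3): P(0) = 1; P(1) = 2; P(2) = 2.
No roots, so no linear factors.
Monic irreducibles of degree 2 over GF(3): t^2 + 1, t^2 + t - 1, t^2 - t - 1.
None of them divide P (all give nonzero remainder).
No irreducible factor of degree ≤ 2 exists, so P is irreducible over GF(3).

Yes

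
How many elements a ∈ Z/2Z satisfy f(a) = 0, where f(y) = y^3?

Evaluate at each of the 2 elements of Z/2Z:
f(0) = 0 → root; f(1) = 1.
Roots: {0}.

1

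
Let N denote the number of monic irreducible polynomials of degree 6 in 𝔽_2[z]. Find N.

9

x^(2^6) − x is the product of all monic irreducibles of degree dividing 6; Möbius inversion gives N = (1/6) Σ μ(6/d)·2^d.
Divisors of 6: 1, 2, 3, 6; μ(6/d) for each: 1, -1, -1, 1.
Σ = 2^1 − 2^2 − 2^3 + 2^6 = 54.
N = 54/6 = 9.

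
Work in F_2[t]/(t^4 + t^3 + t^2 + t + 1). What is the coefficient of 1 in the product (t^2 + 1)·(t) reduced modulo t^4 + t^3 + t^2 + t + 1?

0

Multiply in F_2[t]: (t^2 + 1)·(t) = t^3 + t.
Reduced: t^3 + t.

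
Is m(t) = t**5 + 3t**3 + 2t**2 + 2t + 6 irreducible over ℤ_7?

Check for roots in ℤ_7: m(0) = 6; m(1) = 0 → root; m(2) = 4; m(3) = 4; m(4) = 2; m(5) = 3; m(6) = 2.
m(1) = 0, so (t − 1) divides m(t); m is reducible.

No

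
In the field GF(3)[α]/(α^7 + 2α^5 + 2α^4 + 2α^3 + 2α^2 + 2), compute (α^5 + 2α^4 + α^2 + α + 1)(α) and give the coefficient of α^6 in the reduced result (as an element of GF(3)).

Multiply in GF(3)[α]: (α^5 + 2α^4 + α^2 + α + 1)·(α) = α^6 + 2α^5 + α^3 + α^2 + α.
Reduced: α^6 + 2α^5 + α^3 + α^2 + α.

1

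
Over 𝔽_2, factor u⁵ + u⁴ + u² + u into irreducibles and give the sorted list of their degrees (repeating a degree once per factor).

Write f(u) = u⁵ + u⁴ + u² + u.
Roots in 𝔽_2: f(0) = 0 → root; f(1) = 0 → root.
Linear factors from roots: (u), (u + 1).
Complete factorization: f(u) = (u)·(u + 1)^2·(u² + u + 1).
Factor degrees with multiplicity: 1 + 1 + 1 + 2 = 5.

1, 1, 1, 2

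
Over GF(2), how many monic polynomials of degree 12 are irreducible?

By the necklace-counting formula, N_2(12) = (1/12) Σ_{d|12} μ(12/d)·2^d.
Divisors of 12: 1, 2, 3, 4, 6, 12; μ(12/d) for each: 0, 1, 0, -1, -1, 1.
Σ = 2^2 − 2^4 − 2^6 + 2^12 = 4020.
N = 4020/12 = 335.

335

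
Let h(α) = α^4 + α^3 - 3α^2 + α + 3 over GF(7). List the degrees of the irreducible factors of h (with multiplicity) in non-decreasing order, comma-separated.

2, 2

Complete factorization: h(α) = (α^2 + 1)·(α^2 + α + 3).
Factor degrees with multiplicity: 2 + 2 = 4.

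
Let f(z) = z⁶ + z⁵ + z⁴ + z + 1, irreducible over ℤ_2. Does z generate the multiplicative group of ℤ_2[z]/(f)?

|GF(2^6)^×| = 2^6 − 1 = 63. Prime factorization: 63 = 3^2·7.
f is primitive ⇔ z has order 63 in GF(2)[z]/(f), i.e. z^(63/q) ≠ 1 for each prime q | 63.
z^(21) mod f = z⁴ + z³ + 1.
z^(9) mod f = z⁵ + z² + z + 1.
None equal 1, so z has full order 63; f is primitive.

Yes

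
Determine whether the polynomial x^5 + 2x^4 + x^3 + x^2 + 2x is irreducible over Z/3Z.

Write m(x) = x^5 + 2x^4 + x^3 + x^2 + 2x.
Check for roots in Z/3Z: m(0) = 0 → root; m(1) = 1; m(2) = 2.
m(0) = 0, so (x) divides m(x); m is reducible.

No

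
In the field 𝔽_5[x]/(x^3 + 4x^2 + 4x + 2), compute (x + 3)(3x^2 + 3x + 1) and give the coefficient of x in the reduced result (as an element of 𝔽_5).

Multiply in 𝔽_5[x]: (x + 3)·(3x^2 + 3x + 1) = 3x^3 + 2x^2 + 3.
Reduce using x^3 ≡ x^2 + x + 3 (mod x^3 + 4x^2 + 4x + 2).
Reduced: 3x + 2.

3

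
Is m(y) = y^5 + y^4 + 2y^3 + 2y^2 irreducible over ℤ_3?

Check for roots in ℤ_3: m(0) = 0 → root; m(1) = 0 → root; m(2) = 0 → root.
m(0) = 0, so (y) divides m(y); m is reducible.

No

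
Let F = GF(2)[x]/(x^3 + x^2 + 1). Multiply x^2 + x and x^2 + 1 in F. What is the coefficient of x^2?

Multiply in GF(2)[x]: (x^2 + x)·(x^2 + 1) = x^4 + x^3 + x^2 + x.
Reduce using x^3 ≡ x^2 + 1 (mod x^3 + x^2 + 1).
Reduced: x^2.

1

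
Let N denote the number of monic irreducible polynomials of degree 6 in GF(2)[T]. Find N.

9

x^(2^6) − x is the product of all monic irreducibles of degree dividing 6; Möbius inversion gives N = (1/6) Σ μ(6/d)·2^d.
Divisors of 6: 1, 2, 3, 6; μ(6/d) for each: 1, -1, -1, 1.
Σ = 2^1 − 2^2 − 2^3 + 2^6 = 54.
N = 54/6 = 9.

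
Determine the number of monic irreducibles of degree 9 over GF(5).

The number of monic irreducibles of degree 9 over GF(5) is (1/9)·Σ_{d∣9} μ(9/d) 5^d.
Divisors of 9: 1, 3, 9; μ(9/d) for each: 0, -1, 1.
Σ = − 5^3 + 5^9 = 1953000.
N = 1953000/9 = 217000.

217000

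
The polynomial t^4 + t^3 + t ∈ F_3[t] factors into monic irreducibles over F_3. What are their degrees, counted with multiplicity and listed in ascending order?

Write g(t) = t^4 + t^3 + t.
Roots in F_3: g(0) = 0 → root; g(1) = 0 → root; g(2) = 2.
Linear factors from roots: (t), (t + 2).
Complete factorization: g(t) = (t)·(t + 2)·(t^2 + 2t + 2).
Factor degrees with multiplicity: 1 + 1 + 2 = 4.

1, 1, 2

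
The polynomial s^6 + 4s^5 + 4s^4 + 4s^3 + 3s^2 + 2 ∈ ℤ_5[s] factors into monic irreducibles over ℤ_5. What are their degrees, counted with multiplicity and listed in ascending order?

Write h(s) = s^6 + 4s^5 + 4s^4 + 4s^3 + 3s^2 + 2.
Roots in ℤ_5: h(0) = 2; h(1) = 3; h(2) = 2; h(3) = 2; h(4) = 2.
Complete factorization: h(s) = (s^2 + 2s + 3)·(s^2 + 3s + 4)·(s^2 + 4s + 1).
Factor degrees with multiplicity: 2 + 2 + 2 = 6.

2, 2, 2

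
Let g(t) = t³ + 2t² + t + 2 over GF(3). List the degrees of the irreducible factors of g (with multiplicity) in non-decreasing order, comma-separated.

Roots in GF(3): g(0) = 2; g(1) = 0 → root; g(2) = 2.
Linear factors from roots: (t + 2).
Complete factorization: g(t) = (t + 2)·(t² + 1).
Factor degrees with multiplicity: 1 + 2 = 3.

1, 2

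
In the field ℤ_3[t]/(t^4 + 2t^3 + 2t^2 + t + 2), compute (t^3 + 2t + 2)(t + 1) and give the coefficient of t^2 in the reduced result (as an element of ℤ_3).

0

Multiply in ℤ_3[t]: (t^3 + 2t + 2)·(t + 1) = t^4 + t^3 + 2t^2 + t + 2.
Reduce using t^4 ≡ t^3 + t^2 + 2t + 1 (mod t^4 + 2t^3 + 2t^2 + t + 2).
Reduced: 2t^3.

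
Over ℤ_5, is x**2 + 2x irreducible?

No

Write m(x) = x**2 + 2x.
Check for roots in ℤ_5: m(0) = 0 → root; m(1) = 3; m(2) = 3; m(3) = 0 → root; m(4) = 4.
m(0) = 0, so (x) divides m(x); m is reducible.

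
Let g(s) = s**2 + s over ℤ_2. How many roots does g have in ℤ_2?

Evaluate at each of the 2 elements of ℤ_2:
g(0) = 0 → root; g(1) = 0 → root.
Roots: {0, 1}.

2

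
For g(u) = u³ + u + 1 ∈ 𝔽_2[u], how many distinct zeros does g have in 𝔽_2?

Evaluate at each of the 2 elements of 𝔽_2:
g(0) = 1; g(1) = 1.
No element is a root.

0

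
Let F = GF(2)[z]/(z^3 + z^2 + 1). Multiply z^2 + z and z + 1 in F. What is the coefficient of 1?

Multiply in GF(2)[z]: (z^2 + z)·(z + 1) = z^3 + z.
Reduce using z^3 ≡ z^2 + 1 (mod z^3 + z^2 + 1).
Reduced: z^2 + z + 1.

1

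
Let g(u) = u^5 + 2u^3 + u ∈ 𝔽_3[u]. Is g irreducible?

Check for roots in 𝔽_3: g(0) = 0 → root; g(1) = 1; g(2) = 2.
g(0) = 0, so (u) divides g(u); g is reducible.

No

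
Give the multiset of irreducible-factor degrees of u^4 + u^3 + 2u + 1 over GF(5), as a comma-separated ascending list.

Write g(u) = u^4 + u^3 + 2u + 1.
Roots in GF(5): g(0) = 1; g(1) = 0 → root; g(2) = 4; g(3) = 0 → root; g(4) = 4.
Linear factors from roots: (u - 1), (u + 2).
Complete factorization: g(u) = (u + 2)·(u - 1)·(u^2 + 2).
Factor degrees with multiplicity: 1 + 1 + 2 = 4.

1, 1, 2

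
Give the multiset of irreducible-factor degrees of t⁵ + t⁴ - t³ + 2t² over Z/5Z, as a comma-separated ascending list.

1, 1, 1, 2

Write f(t) = t⁵ + t⁴ - t³ + 2t².
Roots in Z/5Z: f(0) = 0 → root; f(1) = 3; f(2) = 3; f(3) = 0 → root; f(4) = 3.
Linear factors from roots: (t), (t + 2).
Complete factorization: f(t) = (t + 2)·(t)^2·(t² - t + 1).
Factor degrees with multiplicity: 1 + 1 + 1 + 2 = 5.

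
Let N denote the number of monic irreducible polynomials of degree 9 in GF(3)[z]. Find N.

x^(3^9) − x is the product of all monic irreducibles of degree dividing 9; Möbius inversion gives N = (1/9) Σ μ(9/d)·3^d.
Divisors of 9: 1, 3, 9; μ(9/d) for each: 0, -1, 1.
Σ = − 3^3 + 3^9 = 19656.
N = 19656/9 = 2184.

2184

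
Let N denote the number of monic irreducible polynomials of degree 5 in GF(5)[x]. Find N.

624

By the necklace-counting formula, N_5(5) = (1/5) Σ_{d|5} μ(5/d)·5^d.
Divisors of 5: 1, 5; μ(5/d) for each: -1, 1.
Σ = − 5^1 + 5^5 = 3120.
N = 3120/5 = 624.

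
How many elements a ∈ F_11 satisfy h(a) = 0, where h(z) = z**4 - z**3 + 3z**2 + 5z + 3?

Evaluate at each of the 11 elements of F_11:
h(0) = 3; h(1) = 0 → root; h(2) = 0 → root; h(3) = 0 → root; h(4) = 10; h(5) = 9; h(6) = 0 → root; h(7) = 10; h(8) = 2; h(9) = 7; h(10) = 3.
Roots: {1, 2, 3, 6}.

4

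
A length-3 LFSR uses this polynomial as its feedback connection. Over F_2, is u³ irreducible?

Write m(u) = u³.
Check for roots in F_2: m(0) = 0 → root; m(1) = 1.
m(0) = 0, so (u) divides m(u); m is reducible.

No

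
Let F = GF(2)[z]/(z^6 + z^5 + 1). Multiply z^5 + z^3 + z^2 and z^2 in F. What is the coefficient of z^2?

Multiply in GF(2)[z]: (z^5 + z^3 + z^2)·(z^2) = z^7 + z^5 + z^4.
Reduce using z^6 ≡ z^5 + 1 (mod z^6 + z^5 + 1).
Reduced: z^4 + z + 1.

0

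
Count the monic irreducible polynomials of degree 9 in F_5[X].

217000

Gauss's count: N_{5}(9) = (1/9) Σ_{d|9} μ(9/d)·5^d.
Divisors of 9: 1, 3, 9; μ(9/d) for each: 0, -1, 1.
Σ = − 5^3 + 5^9 = 1953000.
N = 1953000/9 = 217000.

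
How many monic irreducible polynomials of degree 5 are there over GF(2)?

The number of monic irreducibles of degree 5 over GF(2) is (1/5)·Σ_{d∣5} μ(5/d) 2^d.
Divisors of 5: 1, 5; μ(5/d) for each: -1, 1.
Σ = − 2^1 + 2^5 = 30.
N = 30/5 = 6.

6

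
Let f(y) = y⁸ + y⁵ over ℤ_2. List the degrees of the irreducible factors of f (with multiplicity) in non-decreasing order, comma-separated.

Roots in ℤ_2: f(0) = 0 → root; f(1) = 0 → root.
Linear factors from roots: (y), (y + 1).
Complete factorization: f(y) = (y + 1)·(y)^5·(y² + y + 1).
Factor degrees with multiplicity: 1 + 1 + 1 + 1 + 1 + 1 + 2 = 8.

1, 1, 1, 1, 1, 1, 2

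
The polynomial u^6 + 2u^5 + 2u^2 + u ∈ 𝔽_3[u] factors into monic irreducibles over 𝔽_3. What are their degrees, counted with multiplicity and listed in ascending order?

Write h(u) = u^6 + 2u^5 + 2u^2 + u.
Roots in 𝔽_3: h(0) = 0 → root; h(1) = 0 → root; h(2) = 0 → root.
Linear factors from roots: (u), (u + 2), (u + 1).
Complete factorization: h(u) = (u)·(u + 1)·(u + 2)^2·(u^2 + 1).
Factor degrees with multiplicity: 1 + 1 + 1 + 1 + 2 = 6.

1, 1, 1, 1, 2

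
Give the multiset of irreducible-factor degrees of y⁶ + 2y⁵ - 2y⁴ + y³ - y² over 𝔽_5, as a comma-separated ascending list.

Write g(y) = y⁶ + 2y⁵ - 2y⁴ + y³ - y².
Roots in 𝔽_5: g(0) = 0 → root; g(1) = 1; g(2) = 0 → root; g(3) = 1; g(4) = 0 → root.
Linear factors from roots: (y), (y - 2), (y + 1).
Complete factorization: g(y) = (y + 1)·(y - 2)·(y)^2·(y² - 2y - 2).
Factor degrees with multiplicity: 1 + 1 + 1 + 1 + 2 = 6.

1, 1, 1, 1, 2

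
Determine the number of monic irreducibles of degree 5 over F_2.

6

By the necklace-counting formula, N_2(5) = (1/5) Σ_{d|5} μ(5/d)·2^d.
Divisors of 5: 1, 5; μ(5/d) for each: -1, 1.
Σ = − 2^1 + 2^5 = 30.
N = 30/5 = 6.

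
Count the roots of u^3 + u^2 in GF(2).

Write P(u) = u^3 + u^2.
Evaluate at each of the 2 elements of GF(2):
P(0) = 0 → root; P(1) = 0 → root.
Roots: {0, 1}.

2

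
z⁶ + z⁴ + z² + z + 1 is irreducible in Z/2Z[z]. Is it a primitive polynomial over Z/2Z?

Write f(z) = z⁶ + z⁴ + z² + z + 1.
|GF(2^6)^×| = 2^6 − 1 = 63. Prime factorization: 63 = 3^2·7.
f is primitive ⇔ z has order 63 in GF(2)[z]/(f), i.e. z^(63/q) ≠ 1 for each prime q | 63.
z^(21) mod f = 1
z^(9) mod f = z⁴ + z² + z.
Since z^(21) = 1, the order of z divides 21 < 63; not primitive.

No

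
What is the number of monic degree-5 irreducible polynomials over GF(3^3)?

2869776

By the necklace-counting formula, N_27(5) = (1/5) Σ_{d|5} μ(5/d)·27^d.
Divisors of 5: 1, 5; μ(5/d) for each: -1, 1.
Σ = − 27^1 + 27^5 = 14348880.
N = 14348880/5 = 2869776.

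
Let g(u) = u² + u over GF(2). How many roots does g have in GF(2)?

2

Evaluate at each of the 2 elements of GF(2):
g(0) = 0 → root; g(1) = 0 → root.
Roots: {0, 1}.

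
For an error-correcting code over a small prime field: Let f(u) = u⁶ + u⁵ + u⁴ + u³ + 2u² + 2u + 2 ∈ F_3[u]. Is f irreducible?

Yes

Check for roots in F_3: f(0) = 2; f(1) = 1; f(2) = 2.
No roots, so no linear factors.
Monic irreducibles of degree 2 over GF(3): u² + 1, u² + u + 2, u² + 2u + 2.
None of them divide f (all give nonzero remainder).
Degree-3 irreducible divisors: test the 8 monic irreducibles of degree 3 over GF(3).
None of them divide f (all give nonzero remainder).
No irreducible factor of degree ≤ 3 exists, so f is irreducible over GF(3).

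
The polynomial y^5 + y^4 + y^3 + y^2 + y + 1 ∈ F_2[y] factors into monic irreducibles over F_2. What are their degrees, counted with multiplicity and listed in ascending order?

Write f(y) = y^5 + y^4 + y^3 + y^2 + y + 1.
Roots in F_2: f(0) = 1; f(1) = 0 → root.
Linear factors from roots: (y + 1).
Complete factorization: f(y) = (y + 1)·(y^2 + y + 1)^2.
Factor degrees with multiplicity: 1 + 2 + 2 = 5.

1, 2, 2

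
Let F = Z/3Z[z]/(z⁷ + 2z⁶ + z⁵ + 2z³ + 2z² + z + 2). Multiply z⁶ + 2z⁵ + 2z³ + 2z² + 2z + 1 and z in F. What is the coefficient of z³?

Multiply in Z/3Z[z]: (z⁶ + 2z⁵ + 2z³ + 2z² + 2z + 1)·(z) = z⁷ + 2z⁶ + 2z⁴ + 2z³ + 2z² + z.
Reduce using z⁷ ≡ z⁶ + 2z⁵ + z³ + z² + 2z + 1 (mod z⁷ + 2z⁶ + z⁵ + 2z³ + 2z² + z + 2).
Reduced: 2z⁵ + 2z⁴ + 1.

0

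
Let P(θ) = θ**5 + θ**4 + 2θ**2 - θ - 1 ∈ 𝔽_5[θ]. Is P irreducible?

Check for roots in 𝔽_5: P(0) = 4; P(1) = 2; P(2) = 3; P(3) = 3; P(4) = 2.
No roots, so no linear factors.
Degree-2 irreducible divisors: test the 10 monic irreducibles of degree 2 over GF(5).
None of them divide P (all give nonzero remainder).
No irreducible factor of degree ≤ 2 exists, so P is irreducible over GF(5).

Yes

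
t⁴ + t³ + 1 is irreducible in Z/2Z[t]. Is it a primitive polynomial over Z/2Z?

Write f(t) = t⁴ + t³ + 1.
|GF(2^4)^×| = 2^4 − 1 = 15. Prime factorization: 15 = 3·5.
f is primitive ⇔ t has order 15 in GF(2)[t]/(f), i.e. t^(15/q) ≠ 1 for each prime q | 15.
t^(5) mod f = t³ + t + 1.
t^(3) mod f = t³.
None equal 1, so t has full order 15; f is primitive.

Yes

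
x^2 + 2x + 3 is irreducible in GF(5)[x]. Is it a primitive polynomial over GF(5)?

Write f(x) = x^2 + 2x + 3.
|GF(5^2)^×| = 5^2 − 1 = 24. Prime factorization: 24 = 2^3·3.
f is primitive ⇔ x has order 24 in GF(5)[x]/(f), i.e. x^(24/q) ≠ 1 for each prime q | 24.
x^(12) mod f = 4.
x^(8) mod f = 4x + 1.
None equal 1, so x has full order 24; f is primitive.

Yes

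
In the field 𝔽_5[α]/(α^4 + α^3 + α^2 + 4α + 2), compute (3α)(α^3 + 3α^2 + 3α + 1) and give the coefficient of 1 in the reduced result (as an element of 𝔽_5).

4

Multiply in 𝔽_5[α]: (3α)·(α^3 + 3α^2 + 3α + 1) = 3α^4 + 4α^3 + 4α^2 + 3α.
Reduce using α^4 ≡ 4α^3 + 4α^2 + α + 3 (mod α^4 + α^3 + α^2 + 4α + 2).
Reduced: α^3 + α^2 + α + 4.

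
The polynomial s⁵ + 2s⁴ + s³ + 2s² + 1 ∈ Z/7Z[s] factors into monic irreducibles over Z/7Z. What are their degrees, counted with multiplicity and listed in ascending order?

Write h(s) = s⁵ + 2s⁴ + s³ + 2s² + 1.
Linear factors from roots: (s + 6).
Complete factorization: h(s) = (s + 6)·(s² + s + 4)·(s² + 2s + 5).
Factor degrees with multiplicity: 1 + 2 + 2 = 5.

1, 2, 2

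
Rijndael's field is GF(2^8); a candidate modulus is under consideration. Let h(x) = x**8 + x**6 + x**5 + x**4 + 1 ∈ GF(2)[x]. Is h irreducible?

Yes

Check for roots in GF(2): h(0) = 1; h(1) = 1.
No roots, so no linear factors.
Monic irreducibles of degree 2 over GF(2): x**2 + x + 1.
None of them divide h (all give nonzero remainder).
Monic irreducibles of degree 3 over GF(2): x**3 + x + 1, x**3 + x**2 + 1.
None of them divide h (all give nonzero remainder).
Monic irreducibles of degree 4 over GF(2): x**4 + x + 1, x**4 + x**3 + 1, x**4 + x**3 + x**2 + x + 1.
None of them divide h (all give nonzero remainder).
No irreducible factor of degree ≤ 4 exists, so h is irreducible over GF(2).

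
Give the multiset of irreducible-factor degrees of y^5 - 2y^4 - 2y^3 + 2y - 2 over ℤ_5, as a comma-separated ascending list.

1, 2, 2

Write f(y) = y^5 - 2y^4 - 2y^3 + 2y - 2.
Roots in ℤ_5: f(0) = 3; f(1) = 2; f(2) = 1; f(3) = 1; f(4) = 0 → root.
Linear factors from roots: (y + 1).
Complete factorization: f(y) = (y + 1)·(y^2 + 2)·(y^2 + 2y - 1).
Factor degrees with multiplicity: 1 + 2 + 2 = 5.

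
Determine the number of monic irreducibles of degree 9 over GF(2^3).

14913024

Gauss's count: N_{8}(9) = (1/9) Σ_{d|9} μ(9/d)·8^d.
Divisors of 9: 1, 3, 9; μ(9/d) for each: 0, -1, 1.
Σ = − 8^3 + 8^9 = 134217216.
N = 134217216/9 = 14913024.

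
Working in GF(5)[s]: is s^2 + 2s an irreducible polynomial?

Write P(s) = s^2 + 2s.
Check for roots in GF(5): P(0) = 0 → root; P(1) = 3; P(2) = 3; P(3) = 0 → root; P(4) = 4.
P(0) = 0, so (s) divides P(s); P is reducible.

No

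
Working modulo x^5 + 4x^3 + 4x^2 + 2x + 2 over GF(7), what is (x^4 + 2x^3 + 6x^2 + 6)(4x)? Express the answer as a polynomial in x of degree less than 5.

Multiply in GF(7)[x]: (x^4 + 2x^3 + 6x^2 + 6)·(4x) = 4x^5 + x^4 + 3x^3 + 3x.
Reduce using x^5 ≡ 3x^3 + 3x^2 + 5x + 5 (mod x^5 + 4x^3 + 4x^2 + 2x + 2).
Reduced: x^4 + x^3 + 5x^2 + 2x + 6.

x^4 + x^3 + 5x^2 + 2x + 6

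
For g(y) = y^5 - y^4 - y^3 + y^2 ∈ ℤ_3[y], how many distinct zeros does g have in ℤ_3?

3

Evaluate at each of the 3 elements of ℤ_3:
g(0) = 0 → root; g(1) = 0 → root; g(2) = 0 → root.
Roots: {0, 1, 2}.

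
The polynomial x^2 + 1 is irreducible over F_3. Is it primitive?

Write f(x) = x^2 + 1.
|GF(3^2)^×| = 3^2 − 1 = 8. Prime factorization: 8 = 2^3.
f is primitive ⇔ x has order 8 in GF(3)[x]/(f), i.e. x^(8/q) ≠ 1 for each prime q | 8.
x^(4) mod f = 1
Since x^(4) = 1, the order of x divides 4 < 8; not primitive.

No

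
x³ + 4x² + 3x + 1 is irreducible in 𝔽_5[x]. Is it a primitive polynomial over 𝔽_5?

No

Write f(x) = x³ + 4x² + 3x + 1.
|GF(5^3)^×| = 5^3 − 1 = 124. Prime factorization: 124 = 2^2·31.
f is primitive ⇔ x has order 124 in GF(5)[x]/(f), i.e. x^(124/q) ≠ 1 for each prime q | 124.
x^(62) mod f = 1
x^(4) mod f = 3x² + x + 4.
Since x^(62) = 1, the order of x divides 62 < 124; not primitive.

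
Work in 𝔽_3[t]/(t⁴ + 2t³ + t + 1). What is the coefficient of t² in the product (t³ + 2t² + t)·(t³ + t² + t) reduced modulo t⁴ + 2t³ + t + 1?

2

Multiply in 𝔽_3[t]: (t³ + 2t² + t)·(t³ + t² + t) = t⁶ + t⁴ + t².
Reduce using t⁴ ≡ t³ + 2t + 2 (mod t⁴ + 2t³ + t + 1).
Reduced: t³ + 2t² + 1.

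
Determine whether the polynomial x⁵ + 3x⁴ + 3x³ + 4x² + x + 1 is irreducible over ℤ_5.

Yes

Write m(x) = x⁵ + 3x⁴ + 3x³ + 4x² + x + 1.
Check for roots in ℤ_5: m(0) = 1; m(1) = 3; m(2) = 3; m(3) = 2; m(4) = 3.
No roots, so no linear factors.
Degree-2 irreducible divisors: test the 10 monic irreducibles of degree 2 over GF(5).
None of them divide m (all give nonzero remainder).
No irreducible factor of degree ≤ 2 exists, so m is irreducible over GF(5).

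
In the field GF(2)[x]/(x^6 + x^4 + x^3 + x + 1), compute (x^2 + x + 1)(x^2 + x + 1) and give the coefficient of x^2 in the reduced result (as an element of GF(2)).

1

Multiply in GF(2)[x]: (x^2 + x + 1)·(x^2 + x + 1) = x^4 + x^2 + 1.
Reduced: x^4 + x^2 + 1.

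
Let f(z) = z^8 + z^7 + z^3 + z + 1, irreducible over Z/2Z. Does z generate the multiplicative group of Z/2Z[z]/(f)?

No

|GF(2^8)^×| = 2^8 − 1 = 255. Prime factorization: 255 = 3·5·17.
f is primitive ⇔ z has order 255 in GF(2)[z]/(f), i.e. z^(255/q) ≠ 1 for each prime q | 255.
z^(85) mod f = 1
z^(51) mod f = z^4 + z^3 + z^2 + z.
z^(15) mod f = z^6 + z^4 + z^2 + 1.
Since z^(85) = 1, the order of z divides 85 < 255; not primitive.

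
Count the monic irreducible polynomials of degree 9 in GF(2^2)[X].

x^(4^9) − x is the product of all monic irreducibles of degree dividing 9; Möbius inversion gives N = (1/9) Σ μ(9/d)·4^d.
Divisors of 9: 1, 3, 9; μ(9/d) for each: 0, -1, 1.
Σ = − 4^3 + 4^9 = 262080.
N = 262080/9 = 29120.

29120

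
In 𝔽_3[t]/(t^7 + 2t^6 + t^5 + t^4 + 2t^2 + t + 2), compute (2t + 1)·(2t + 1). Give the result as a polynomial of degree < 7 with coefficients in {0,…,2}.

t^2 + t + 1

Multiply in 𝔽_3[t]: (2t + 1)·(2t + 1) = t^2 + t + 1.
Reduced: t^2 + t + 1.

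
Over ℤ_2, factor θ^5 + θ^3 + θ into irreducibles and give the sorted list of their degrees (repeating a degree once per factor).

1, 2, 2

Write g(θ) = θ^5 + θ^3 + θ.
Roots in ℤ_2: g(0) = 0 → root; g(1) = 1.
Linear factors from roots: (θ).
Complete factorization: g(θ) = (θ)·(θ^2 + θ + 1)^2.
Factor degrees with multiplicity: 1 + 2 + 2 = 5.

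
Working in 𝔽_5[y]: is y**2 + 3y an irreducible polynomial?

Write P(y) = y**2 + 3y.
Check for roots in 𝔽_5: P(0) = 0 → root; P(1) = 4; P(2) = 0 → root; P(3) = 3; P(4) = 3.
P(0) = 0, so (y) divides P(y); P is reducible.

No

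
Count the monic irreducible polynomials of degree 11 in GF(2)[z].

Gauss's count: N_{2}(11) = (1/11) Σ_{d|11} μ(11/d)·2^d.
Divisors of 11: 1, 11; μ(11/d) for each: -1, 1.
Σ = − 2^1 + 2^11 = 2046.
N = 2046/11 = 186.

186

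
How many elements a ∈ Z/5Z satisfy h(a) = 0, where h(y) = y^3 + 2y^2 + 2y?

3

Evaluate at each of the 5 elements of Z/5Z:
h(0) = 0 → root; h(1) = 0 → root; h(2) = 0 → root; h(3) = 1; h(4) = 4.
Roots: {0, 1, 2}.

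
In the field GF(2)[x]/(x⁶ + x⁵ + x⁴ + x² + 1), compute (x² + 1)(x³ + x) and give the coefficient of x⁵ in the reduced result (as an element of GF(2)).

Multiply in GF(2)[x]: (x² + 1)·(x³ + x) = x⁵ + x.
Reduced: x⁵ + x.

1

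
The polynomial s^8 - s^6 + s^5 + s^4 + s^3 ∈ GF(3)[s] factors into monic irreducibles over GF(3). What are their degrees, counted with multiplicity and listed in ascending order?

1, 1, 1, 1, 2, 2

Write g(s) = s^8 - s^6 + s^5 + s^4 + s^3.
Roots in GF(3): g(0) = 0 → root; g(1) = 0 → root; g(2) = 2.
Linear factors from roots: (s), (s - 1).
Complete factorization: g(s) = (s - 1)·(s)^3·(s^2 + 1)·(s^2 + s - 1).
Factor degrees with multiplicity: 1 + 1 + 1 + 1 + 2 + 2 = 8.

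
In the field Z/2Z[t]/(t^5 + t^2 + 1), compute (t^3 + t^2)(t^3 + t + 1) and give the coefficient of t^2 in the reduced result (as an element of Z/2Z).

Multiply in Z/2Z[t]: (t^3 + t^2)·(t^3 + t + 1) = t^6 + t^5 + t^4 + t^2.
Reduce using t^5 ≡ t^2 + 1 (mod t^5 + t^2 + 1).
Reduced: t^4 + t^3 + t + 1.

0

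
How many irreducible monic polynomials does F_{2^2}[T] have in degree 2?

6

By the necklace-counting formula, N_4(2) = (1/2) Σ_{d|2} μ(2/d)·4^d.
Divisors of 2: 1, 2; μ(2/d) for each: -1, 1.
Σ = − 4^1 + 4^2 = 12.
N = 12/2 = 6.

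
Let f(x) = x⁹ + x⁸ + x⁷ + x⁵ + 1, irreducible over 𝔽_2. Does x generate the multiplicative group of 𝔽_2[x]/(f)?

|GF(2^9)^×| = 2^9 − 1 = 511. Prime factorization: 511 = 7·73.
f is primitive ⇔ x has order 511 in GF(2)[x]/(f), i.e. x^(511/q) ≠ 1 for each prime q | 511.
x^(73) mod f = 1
x^(7) mod f = x⁷.
Since x^(73) = 1, the order of x divides 73 < 511; not primitive.

No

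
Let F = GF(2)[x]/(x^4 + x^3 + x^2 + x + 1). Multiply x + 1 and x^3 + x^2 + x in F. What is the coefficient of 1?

Multiply in GF(2)[x]: (x + 1)·(x^3 + x^2 + x) = x^4 + x.
Reduce using x^4 ≡ x^3 + x^2 + x + 1 (mod x^4 + x^3 + x^2 + x + 1).
Reduced: x^3 + x^2 + 1.

1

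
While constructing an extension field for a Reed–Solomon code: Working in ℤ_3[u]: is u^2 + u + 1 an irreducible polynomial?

No

Write h(u) = u^2 + u + 1.
Check for roots in ℤ_3: h(0) = 1; h(1) = 0 → root; h(2) = 1.
h(1) = 0, so (u − 1) divides h(u); h is reducible.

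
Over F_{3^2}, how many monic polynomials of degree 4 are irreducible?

Gauss's count: N_{9}(4) = (1/4) Σ_{d|4} μ(4/d)·9^d.
Divisors of 4: 1, 2, 4; μ(4/d) for each: 0, -1, 1.
Σ = − 9^2 + 9^4 = 6480.
N = 6480/4 = 1620.

1620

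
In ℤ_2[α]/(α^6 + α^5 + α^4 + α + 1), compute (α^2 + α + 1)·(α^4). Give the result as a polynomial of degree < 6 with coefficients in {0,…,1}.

α + 1

Multiply in ℤ_2[α]: (α^2 + α + 1)·(α^4) = α^6 + α^5 + α^4.
Reduce using α^6 ≡ α^5 + α^4 + α + 1 (mod α^6 + α^5 + α^4 + α + 1).
Reduced: α + 1.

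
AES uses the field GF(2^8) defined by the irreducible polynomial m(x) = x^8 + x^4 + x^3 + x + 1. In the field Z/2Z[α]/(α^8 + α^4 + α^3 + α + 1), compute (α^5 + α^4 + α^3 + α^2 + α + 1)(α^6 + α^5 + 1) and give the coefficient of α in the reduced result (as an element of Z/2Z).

1

Multiply in Z/2Z[α]: (α^5 + α^4 + α^3 + α^2 + α + 1)·(α^6 + α^5 + 1) = α^11 + α^4 + α^3 + α^2 + α + 1.
Reduce using α^8 ≡ α^4 + α^3 + α + 1 (mod α^8 + α^4 + α^3 + α + 1).
Reduced: α^7 + α^6 + α^2 + α + 1.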